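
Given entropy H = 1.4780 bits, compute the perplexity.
2.7856

Perplexity is 2^H (or exp(H) for natural log).

H = 1.4780 bits
Perplexity = 2^1.4780 = 2.7856

Interpretation: The model's uncertainty is equivalent to choosing uniformly among 2.8 options.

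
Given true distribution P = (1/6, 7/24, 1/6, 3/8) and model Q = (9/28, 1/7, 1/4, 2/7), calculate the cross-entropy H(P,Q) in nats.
1.4576 nats

Cross-entropy: H(P,Q) = -Σ p(x) log q(x)

Alternatively: H(P,Q) = H(P) + D_KL(P||Q)
H(P) = 1.3244 nats
D_KL(P||Q) = 0.1331 nats

H(P,Q) = 1.3244 + 0.1331 = 1.4576 nats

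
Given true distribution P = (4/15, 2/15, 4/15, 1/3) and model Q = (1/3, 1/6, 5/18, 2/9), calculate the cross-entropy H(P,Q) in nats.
1.3748 nats

Cross-entropy: H(P,Q) = -Σ p(x) log q(x)

Alternatively: H(P,Q) = H(P) + D_KL(P||Q)
H(P) = 1.3398 nats
D_KL(P||Q) = 0.0350 nats

H(P,Q) = 1.3398 + 0.0350 = 1.3748 nats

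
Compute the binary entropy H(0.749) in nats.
0.5634 nats

The binary entropy function is:
H(p) = -p log(p) - (1-p) log(1-p)

H(0.749) = -0.749 × log_e(0.749) - 0.251 × log_e(0.251)
H(0.749) = 0.5634 nats

Note: Binary entropy is maximized at p=0.5 (H=1 bit) and minimized at p=0 or p=1 (H=0).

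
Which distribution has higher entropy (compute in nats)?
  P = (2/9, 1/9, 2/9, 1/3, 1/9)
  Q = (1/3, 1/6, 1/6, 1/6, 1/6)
Q

Computing entropies in nats:
H(P) = 1.5230
H(Q) = 1.5607

Distribution Q has higher entropy.

Intuition: The distribution closer to uniform (more spread out) has higher entropy.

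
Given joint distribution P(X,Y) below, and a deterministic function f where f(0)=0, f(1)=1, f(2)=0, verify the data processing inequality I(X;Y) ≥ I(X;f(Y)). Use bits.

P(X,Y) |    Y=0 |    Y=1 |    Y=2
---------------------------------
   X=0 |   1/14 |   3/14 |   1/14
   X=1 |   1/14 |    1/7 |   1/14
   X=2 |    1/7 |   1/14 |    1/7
I(X;Y) = 0.0949, I(X;f(Y)) = 0.0949, inequality holds: 0.0949 ≥ 0.0949

Data Processing Inequality: For any Markov chain X → Y → Z, we have I(X;Y) ≥ I(X;Z).

Here Z = f(Y) is a deterministic function of Y, forming X → Y → Z.

Original I(X;Y) = 0.0949 bits

After applying f:
P(X,Z) where Z=f(Y):
- P(X,Z=0) = P(X,Y=0) + P(X,Y=2)
- P(X,Z=1) = P(X,Y=1)

I(X;Z) = I(X;f(Y)) = 0.0949 bits

Verification: 0.0949 ≥ 0.0949 ✓

Information cannot be created by processing; the function f can only lose information about X.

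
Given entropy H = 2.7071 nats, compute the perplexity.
14.9858

Perplexity is e^H (or exp(H) for natural log).

H = 2.7071 nats
Perplexity = e^2.7071 = 14.9858

Interpretation: The model's uncertainty is equivalent to choosing uniformly among 15.0 options.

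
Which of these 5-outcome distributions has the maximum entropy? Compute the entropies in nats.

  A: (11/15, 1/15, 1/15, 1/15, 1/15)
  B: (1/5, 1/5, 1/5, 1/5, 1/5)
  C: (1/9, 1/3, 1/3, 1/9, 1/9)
B

For a discrete distribution over n outcomes, entropy is maximized by the uniform distribution.

Computing entropies:
H(A) = 0.9496 nats
H(B) = 1.6094 nats
H(C) = 1.4648 nats

The uniform distribution (where all probabilities equal 1/5) achieves the maximum entropy of log_e(5) = 1.6094 nats.

Distribution B has the highest entropy.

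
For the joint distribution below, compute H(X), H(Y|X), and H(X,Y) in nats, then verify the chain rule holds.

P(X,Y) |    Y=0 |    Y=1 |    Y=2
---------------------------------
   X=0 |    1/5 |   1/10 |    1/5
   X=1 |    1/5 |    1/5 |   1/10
H(X,Y) = 1.7481, H(X) = 0.6931, H(Y|X) = 1.0549 (all in nats)

Chain rule: H(X,Y) = H(X) + H(Y|X)

Left side — joint entropy directly:
H(X,Y) = -Σ p(x,y) log p(x,y) = 1.7481 nats

Right side — compute H(Y|X) from the conditional distributions:
P(X) = (1/2, 1/2), so H(X) = 0.6931 nats
H(Y|X) = Σ_x P(X=x) · H(Y|X=x):
  P(Y|X=0) = (2/5, 1/5, 2/5), H(Y|X=0) = 1.0549, weight P(X=0) = 1/2
  P(Y|X=1) = (2/5, 2/5, 1/5), H(Y|X=1) = 1.0549, weight P(X=1) = 1/2
H(Y|X) = 1.0549 nats

H(X) + H(Y|X) = 0.6931 + 1.0549 = 1.7481 nats

Both sides equal 1.7481 nats. ✓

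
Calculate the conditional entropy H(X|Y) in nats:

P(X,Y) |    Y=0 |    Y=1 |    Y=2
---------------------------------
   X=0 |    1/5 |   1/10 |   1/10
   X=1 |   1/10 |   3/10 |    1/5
0.6068 nats

Using the chain rule: H(X|Y) = H(X,Y) - H(Y)

First, compute H(X,Y) = 1.6957 nats

Marginal P(Y) = (3/10, 2/5, 3/10)
H(Y) = 1.0889 nats

H(X|Y) = H(X,Y) - H(Y) = 1.6957 - 1.0889 = 0.6068 nats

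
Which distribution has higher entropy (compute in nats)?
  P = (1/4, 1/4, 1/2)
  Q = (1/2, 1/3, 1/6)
P

Computing entropies in nats:
H(P) = 1.0397
H(Q) = 1.0114

Distribution P has higher entropy.

Intuition: The distribution closer to uniform (more spread out) has higher entropy.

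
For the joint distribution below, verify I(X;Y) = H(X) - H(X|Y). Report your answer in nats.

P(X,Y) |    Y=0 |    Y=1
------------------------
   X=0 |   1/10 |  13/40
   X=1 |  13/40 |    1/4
I(X;Y) = 0.0563 nats

Mutual information has multiple equivalent forms:
- I(X;Y) = H(X) - H(X|Y)
- I(X;Y) = H(Y) - H(Y|X)
- I(X;Y) = H(X) + H(Y) - H(X,Y)

Computing all quantities:
H(X) = 0.6819, H(Y) = 0.6819, H(X,Y) = 1.3074
H(X|Y) = 0.6255, H(Y|X) = 0.6255

Verification:
H(X) - H(X|Y) = 0.6819 - 0.6255 = 0.0563
H(Y) - H(Y|X) = 0.6819 - 0.6255 = 0.0563
H(X) + H(Y) - H(X,Y) = 0.6819 + 0.6819 - 1.3074 = 0.0563

All forms give I(X;Y) = 0.0563 nats. ✓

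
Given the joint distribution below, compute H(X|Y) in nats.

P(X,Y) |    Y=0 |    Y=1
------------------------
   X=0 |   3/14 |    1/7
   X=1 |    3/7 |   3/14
0.6495 nats

Using the chain rule: H(X|Y) = H(X,Y) - H(Y)

First, compute H(X,Y) = 1.3013 nats

Marginal P(Y) = (9/14, 5/14)
H(Y) = 0.6518 nats

H(X|Y) = H(X,Y) - H(Y) = 1.3013 - 0.6518 = 0.6495 nats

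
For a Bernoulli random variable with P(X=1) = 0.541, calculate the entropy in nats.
0.6898 nats

The binary entropy function is:
H(p) = -p log(p) - (1-p) log(1-p)

H(0.541) = -0.541 × log_e(0.541) - 0.459 × log_e(0.459)
H(0.541) = 0.6898 nats

Note: Binary entropy is maximized at p=0.5 (H=1 bit) and minimized at p=0 or p=1 (H=0).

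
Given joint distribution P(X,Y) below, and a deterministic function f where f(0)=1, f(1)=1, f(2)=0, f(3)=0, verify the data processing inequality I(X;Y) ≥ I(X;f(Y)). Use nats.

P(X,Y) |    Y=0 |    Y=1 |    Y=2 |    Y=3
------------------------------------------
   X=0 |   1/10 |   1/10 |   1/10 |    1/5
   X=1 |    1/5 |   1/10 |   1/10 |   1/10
I(X;Y) = 0.0340, I(X;f(Y)) = 0.0201, inequality holds: 0.0340 ≥ 0.0201

Data Processing Inequality: For any Markov chain X → Y → Z, we have I(X;Y) ≥ I(X;Z).

Here Z = f(Y) is a deterministic function of Y, forming X → Y → Z.

Original I(X;Y) = 0.0340 nats

After applying f:
P(X,Z) where Z=f(Y):
- P(X,Z=0) = P(X,Y=2) + P(X,Y=3)
- P(X,Z=1) = P(X,Y=0) + P(X,Y=1)

I(X;Z) = I(X;f(Y)) = 0.0201 nats

Verification: 0.0340 ≥ 0.0201 ✓

Information cannot be created by processing; the function f can only lose information about X.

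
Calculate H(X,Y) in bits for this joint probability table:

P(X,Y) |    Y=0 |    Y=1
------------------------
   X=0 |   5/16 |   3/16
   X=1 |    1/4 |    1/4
1.9772 bits

Joint entropy is H(X,Y) = -Σ_{x,y} p(x,y) log p(x,y).

Summing over all non-zero entries:
H(X,Y) = -[5/16·log_2(5/16) + 3/16·log_2(3/16) + 1/4·log_2(1/4) + 1/4·log_2(1/4)]
H(X,Y) = 1.9772 bits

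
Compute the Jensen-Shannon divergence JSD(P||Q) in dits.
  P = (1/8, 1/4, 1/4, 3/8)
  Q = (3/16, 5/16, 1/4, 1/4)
0.0049 dits

Jensen-Shannon divergence is:
JSD(P||Q) = 0.5 × D_KL(P||M) + 0.5 × D_KL(Q||M)
where M = 0.5 × (P + Q) is the mixture distribution.

M = 0.5 × (1/8, 1/4, 1/4, 3/8) + 0.5 × (3/16, 5/16, 1/4, 1/4) = (5/32, 9/32, 1/4, 5/16)

D_KL(P||M) = 0.0048 dits
D_KL(Q||M) = 0.0049 dits

JSD(P||Q) = 0.5 × 0.0048 + 0.5 × 0.0049 = 0.0049 dits

Unlike KL divergence, JSD is symmetric and bounded: 0 ≤ JSD ≤ log(2).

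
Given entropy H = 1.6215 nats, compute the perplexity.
5.0607

Perplexity is e^H (or exp(H) for natural log).

H = 1.6215 nats
Perplexity = e^1.6215 = 5.0607

Interpretation: The model's uncertainty is equivalent to choosing uniformly among 5.1 options.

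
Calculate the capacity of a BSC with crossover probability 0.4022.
0.0278 bits

For a binary symmetric channel (BSC) with error probability p:
Capacity C = 1 - H(p) bits per symbol

where H(p) = -p log₂(p) - (1-p) log₂(1-p) is the binary entropy function.

H(0.4022) = 0.9722 bits
C = 1 - 0.9722 = 0.0278 bits per symbol

This means we can reliably transmit up to 0.0278 bits of information per channel use.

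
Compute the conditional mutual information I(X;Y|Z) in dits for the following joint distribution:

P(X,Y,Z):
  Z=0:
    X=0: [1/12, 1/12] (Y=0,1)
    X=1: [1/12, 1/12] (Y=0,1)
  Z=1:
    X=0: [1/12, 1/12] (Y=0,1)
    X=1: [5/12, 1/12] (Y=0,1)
0.0148 dits

Conditional mutual information: I(X;Y|Z) = H(X|Z) + H(Y|Z) - H(X,Y|Z)

H(Z) = 0.2764
H(X,Z) = 0.5396 → H(X|Z) = 0.2632
H(Y,Z) = 0.5396 → H(Y|Z) = 0.2632
H(X,Y,Z) = 0.7879 → H(X,Y|Z) = 0.5115

I(X;Y|Z) = 0.2632 + 0.2632 - 0.5115 = 0.0148 dits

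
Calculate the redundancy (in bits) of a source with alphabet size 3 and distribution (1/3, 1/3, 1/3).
0.0000 bits

Redundancy measures how far a source is from maximum entropy:
R = H_max - H(X)

Maximum entropy for 3 symbols: H_max = log_2(3) = 1.5850 bits
Actual entropy: H(X) = 1.5850 bits
Redundancy: R = 1.5850 - 1.5850 = 0.0000 bits

This redundancy represents potential for compression: the source could be compressed by 0.0000 bits per symbol.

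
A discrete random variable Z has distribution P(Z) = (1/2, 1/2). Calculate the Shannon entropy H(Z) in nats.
0.6931 nats

Shannon entropy is H(X) = -Σ p(x) log p(x).

For P = (1/2, 1/2):
H = -1/2 × log_e(1/2) -1/2 × log_e(1/2)
H = 0.6931 nats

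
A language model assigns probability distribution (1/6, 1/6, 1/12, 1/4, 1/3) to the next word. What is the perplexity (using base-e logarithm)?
4.5590

Perplexity is e^H (or exp(H) for natural log).

First, H = -Σ p log p = 1.5171 nats
Perplexity = e^1.5171 = 4.5590

Interpretation: The model's uncertainty is equivalent to choosing uniformly among 4.6 options.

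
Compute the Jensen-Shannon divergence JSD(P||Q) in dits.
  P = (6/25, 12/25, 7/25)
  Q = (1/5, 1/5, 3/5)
0.0262 dits

Jensen-Shannon divergence is:
JSD(P||Q) = 0.5 × D_KL(P||M) + 0.5 × D_KL(Q||M)
where M = 0.5 × (P + Q) is the mixture distribution.

M = 0.5 × (6/25, 12/25, 7/25) + 0.5 × (1/5, 1/5, 3/5) = (0.22, 0.34, 11/25)

D_KL(P||M) = 0.0260 dits
D_KL(Q||M) = 0.0265 dits

JSD(P||Q) = 0.5 × 0.0260 + 0.5 × 0.0265 = 0.0262 dits

Unlike KL divergence, JSD is symmetric and bounded: 0 ≤ JSD ≤ log(2).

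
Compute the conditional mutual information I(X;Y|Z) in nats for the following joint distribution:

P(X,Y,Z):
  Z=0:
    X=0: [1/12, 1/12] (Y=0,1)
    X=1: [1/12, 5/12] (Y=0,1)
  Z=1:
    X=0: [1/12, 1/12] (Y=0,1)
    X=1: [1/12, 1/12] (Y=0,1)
0.0341 nats

Conditional mutual information: I(X;Y|Z) = H(X|Z) + H(Y|Z) - H(X,Y|Z)

H(Z) = 0.6365
H(X,Z) = 1.2425 → H(X|Z) = 0.6059
H(Y,Z) = 1.2425 → H(Y|Z) = 0.6059
H(X,Y,Z) = 1.8143 → H(X,Y|Z) = 1.1778

I(X;Y|Z) = 0.6059 + 0.6059 - 1.1778 = 0.0341 nats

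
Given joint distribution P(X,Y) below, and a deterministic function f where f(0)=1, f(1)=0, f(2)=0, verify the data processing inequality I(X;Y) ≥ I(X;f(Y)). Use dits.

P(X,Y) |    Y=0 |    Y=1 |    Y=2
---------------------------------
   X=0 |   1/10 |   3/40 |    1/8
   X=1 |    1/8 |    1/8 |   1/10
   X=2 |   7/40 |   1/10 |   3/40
I(X;Y) = 0.0091, I(X;f(Y)) = 0.0049, inequality holds: 0.0091 ≥ 0.0049

Data Processing Inequality: For any Markov chain X → Y → Z, we have I(X;Y) ≥ I(X;Z).

Here Z = f(Y) is a deterministic function of Y, forming X → Y → Z.

Original I(X;Y) = 0.0091 dits

After applying f:
P(X,Z) where Z=f(Y):
- P(X,Z=0) = P(X,Y=1) + P(X,Y=2)
- P(X,Z=1) = P(X,Y=0)

I(X;Z) = I(X;f(Y)) = 0.0049 dits

Verification: 0.0091 ≥ 0.0049 ✓

Information cannot be created by processing; the function f can only lose information about X.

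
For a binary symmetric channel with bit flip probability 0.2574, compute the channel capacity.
0.1772 bits

For a binary symmetric channel (BSC) with error probability p:
Capacity C = 1 - H(p) bits per symbol

where H(p) = -p log₂(p) - (1-p) log₂(1-p) is the binary entropy function.

H(0.2574) = 0.8228 bits
C = 1 - 0.8228 = 0.1772 bits per symbol

This means we can reliably transmit up to 0.1772 bits of information per channel use.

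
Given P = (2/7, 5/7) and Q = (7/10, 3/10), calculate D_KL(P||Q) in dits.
0.1579 dits

KL divergence: D_KL(P||Q) = Σ p(x) log(p(x)/q(x))

Computing term by term:
  x=0: 2/7 × log_10[(2/7)/(7/10)] = 2/7 × -0.3892 = -0.1112
  x=1: 5/7 × log_10[(5/7)/(3/10)] = 5/7 × 0.3768 = 0.2691

D_KL(P||Q) = 0.1579 dits

Note: KL divergence is always non-negative and equals 0 iff P = Q.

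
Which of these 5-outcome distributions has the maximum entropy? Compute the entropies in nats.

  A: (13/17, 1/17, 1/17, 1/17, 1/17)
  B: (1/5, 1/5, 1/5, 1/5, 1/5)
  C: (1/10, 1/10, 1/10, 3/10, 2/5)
B

For a discrete distribution over n outcomes, entropy is maximized by the uniform distribution.

Computing entropies:
H(A) = 0.8718 nats
H(B) = 1.6094 nats
H(C) = 1.4185 nats

The uniform distribution (where all probabilities equal 1/5) achieves the maximum entropy of log_e(5) = 1.6094 nats.

Distribution B has the highest entropy.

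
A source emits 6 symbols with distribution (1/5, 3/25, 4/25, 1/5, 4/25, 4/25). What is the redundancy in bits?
0.0201 bits

Redundancy measures how far a source is from maximum entropy:
R = H_max - H(X)

Maximum entropy for 6 symbols: H_max = log_2(6) = 2.5850 bits
Actual entropy: H(X) = 2.5649 bits
Redundancy: R = 2.5850 - 2.5649 = 0.0201 bits

This redundancy represents potential for compression: the source could be compressed by 0.0201 bits per symbol.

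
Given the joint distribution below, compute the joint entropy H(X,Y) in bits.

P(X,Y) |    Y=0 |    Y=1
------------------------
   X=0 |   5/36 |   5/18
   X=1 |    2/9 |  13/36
1.9217 bits

Joint entropy is H(X,Y) = -Σ_{x,y} p(x,y) log p(x,y).

Summing over all non-zero entries:
H(X,Y) = -[5/36·log_2(5/36) + 5/18·log_2(5/18) + 2/9·log_2(2/9) + 13/36·log_2(13/36)]
H(X,Y) = 1.9217 bits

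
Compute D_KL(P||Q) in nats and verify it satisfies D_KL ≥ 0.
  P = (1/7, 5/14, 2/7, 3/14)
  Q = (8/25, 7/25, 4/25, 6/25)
0.1131 nats

KL divergence satisfies the Gibbs inequality: D_KL(P||Q) ≥ 0 for all distributions P, Q.

D_KL(P||Q) = Σ p(x) log(p(x)/q(x))
Term by term:
  x=0: 1/7 × log_e[(1/7)/(8/25)] = -0.1152
  x=1: 5/14 × log_e[(5/14)/(7/25)] = 0.0869
  x=2: 2/7 × log_e[(2/7)/(4/25)] = 0.1657
  x=3: 3/14 × log_e[(3/14)/(6/25)] = -0.0243
D_KL(P||Q) = 0.1131 nats

D_KL(P||Q) = 0.1131 ≥ 0 ✓

This non-negativity is a fundamental property: relative entropy cannot be negative because it measures how different Q is from P.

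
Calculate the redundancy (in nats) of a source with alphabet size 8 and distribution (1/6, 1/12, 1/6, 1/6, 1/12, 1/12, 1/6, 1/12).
0.0566 nats

Redundancy measures how far a source is from maximum entropy:
R = H_max - H(X)

Maximum entropy for 8 symbols: H_max = log_e(8) = 2.0794 nats
Actual entropy: H(X) = 2.0228 nats
Redundancy: R = 2.0794 - 2.0228 = 0.0566 nats

This redundancy represents potential for compression: the source could be compressed by 0.0566 nats per symbol.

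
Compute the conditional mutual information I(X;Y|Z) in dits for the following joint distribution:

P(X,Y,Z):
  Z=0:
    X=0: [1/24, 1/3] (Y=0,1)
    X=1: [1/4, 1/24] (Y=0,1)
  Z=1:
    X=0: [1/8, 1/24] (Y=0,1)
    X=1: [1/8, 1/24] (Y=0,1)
0.0897 dits

Conditional mutual information: I(X;Y|Z) = H(X|Z) + H(Y|Z) - H(X,Y|Z)

H(Z) = 0.2764
H(X,Z) = 0.5752 → H(X|Z) = 0.2988
H(Y,Z) = 0.5563 → H(Y|Z) = 0.2798
H(X,Y,Z) = 0.7654 → H(X,Y|Z) = 0.4889

I(X;Y|Z) = 0.2988 + 0.2798 - 0.4889 = 0.0897 dits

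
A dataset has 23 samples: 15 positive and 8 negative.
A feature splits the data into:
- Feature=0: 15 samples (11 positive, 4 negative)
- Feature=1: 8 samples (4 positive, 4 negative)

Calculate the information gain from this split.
0.0387 bits

Information Gain = H(Y) - H(Y|Feature)

Before split:
P(positive) = 15/23 = 0.6522
H(Y) = 0.9321 bits

After split:
Feature=0: H = 0.8366 bits (weight = 15/23)
Feature=1: H = 1.0000 bits (weight = 8/23)
H(Y|Feature) = (15/23)×0.8366 + (8/23)×1.0000 = 0.8935 bits

Information Gain = 0.9321 - 0.8935 = 0.0387 bits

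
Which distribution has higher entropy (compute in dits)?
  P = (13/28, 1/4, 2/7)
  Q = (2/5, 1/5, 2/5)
P

Computing entropies in dits:
H(P) = 0.4607
H(Q) = 0.4581

Distribution P has higher entropy.

Intuition: The distribution closer to uniform (more spread out) has higher entropy.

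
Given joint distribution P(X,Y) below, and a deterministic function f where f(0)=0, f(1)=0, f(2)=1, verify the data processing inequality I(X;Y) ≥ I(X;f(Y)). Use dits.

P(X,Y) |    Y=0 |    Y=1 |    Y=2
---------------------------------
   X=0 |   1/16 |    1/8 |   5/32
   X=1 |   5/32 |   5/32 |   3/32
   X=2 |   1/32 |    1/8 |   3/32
I(X;Y) = 0.0190, I(X;f(Y)) = 0.0095, inequality holds: 0.0190 ≥ 0.0095

Data Processing Inequality: For any Markov chain X → Y → Z, we have I(X;Y) ≥ I(X;Z).

Here Z = f(Y) is a deterministic function of Y, forming X → Y → Z.

Original I(X;Y) = 0.0190 dits

After applying f:
P(X,Z) where Z=f(Y):
- P(X,Z=0) = P(X,Y=0) + P(X,Y=1)
- P(X,Z=1) = P(X,Y=2)

I(X;Z) = I(X;f(Y)) = 0.0095 dits

Verification: 0.0190 ≥ 0.0095 ✓

Information cannot be created by processing; the function f can only lose information about X.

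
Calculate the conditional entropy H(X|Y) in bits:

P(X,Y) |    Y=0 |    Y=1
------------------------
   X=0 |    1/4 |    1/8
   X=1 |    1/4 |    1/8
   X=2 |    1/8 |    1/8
1.5456 bits

Using the chain rule: H(X|Y) = H(X,Y) - H(Y)

First, compute H(X,Y) = 2.5000 bits

Marginal P(Y) = (5/8, 3/8)
H(Y) = 0.9544 bits

H(X|Y) = H(X,Y) - H(Y) = 2.5000 - 0.9544 = 1.5456 bits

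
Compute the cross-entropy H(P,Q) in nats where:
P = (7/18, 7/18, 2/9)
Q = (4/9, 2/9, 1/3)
1.1444 nats

Cross-entropy: H(P,Q) = -Σ p(x) log q(x)

Alternatively: H(P,Q) = H(P) + D_KL(P||Q)
H(P) = 1.0688 nats
D_KL(P||Q) = 0.0756 nats

H(P,Q) = 1.0688 + 0.0756 = 1.1444 nats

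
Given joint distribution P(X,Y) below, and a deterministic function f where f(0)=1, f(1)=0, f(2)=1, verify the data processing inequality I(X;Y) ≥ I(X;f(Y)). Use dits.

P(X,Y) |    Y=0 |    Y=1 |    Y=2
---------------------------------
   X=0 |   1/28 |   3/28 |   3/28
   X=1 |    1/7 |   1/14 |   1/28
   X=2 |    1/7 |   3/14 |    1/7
I(X;Y) = 0.0262, I(X;f(Y)) = 0.0036, inequality holds: 0.0262 ≥ 0.0036

Data Processing Inequality: For any Markov chain X → Y → Z, we have I(X;Y) ≥ I(X;Z).

Here Z = f(Y) is a deterministic function of Y, forming X → Y → Z.

Original I(X;Y) = 0.0262 dits

After applying f:
P(X,Z) where Z=f(Y):
- P(X,Z=0) = P(X,Y=1)
- P(X,Z=1) = P(X,Y=0) + P(X,Y=2)

I(X;Z) = I(X;f(Y)) = 0.0036 dits

Verification: 0.0262 ≥ 0.0036 ✓

Information cannot be created by processing; the function f can only lose information about X.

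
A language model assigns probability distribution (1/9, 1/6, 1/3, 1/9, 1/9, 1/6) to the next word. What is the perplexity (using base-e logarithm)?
5.4514

Perplexity is e^H (or exp(H) for natural log).

First, H = -Σ p log p = 1.6959 nats
Perplexity = e^1.6959 = 5.4514

Interpretation: The model's uncertainty is equivalent to choosing uniformly among 5.5 options.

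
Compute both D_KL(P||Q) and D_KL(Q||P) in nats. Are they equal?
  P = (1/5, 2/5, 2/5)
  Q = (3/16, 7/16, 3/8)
D_KL(P||Q) = 0.0029, D_KL(Q||P) = 0.0029

KL divergence is not symmetric: D_KL(P||Q) ≠ D_KL(Q||P) in general.

D_KL(P||Q) = 0.0029 nats
D_KL(Q||P) = 0.0029 nats

In this case they happen to be equal (to 4 decimal places).

This asymmetry is why KL divergence is not a true distance metric.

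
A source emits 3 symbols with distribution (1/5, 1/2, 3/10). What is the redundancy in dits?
0.0299 dits

Redundancy measures how far a source is from maximum entropy:
R = H_max - H(X)

Maximum entropy for 3 symbols: H_max = log_10(3) = 0.4771 dits
Actual entropy: H(X) = 0.4472 dits
Redundancy: R = 0.4771 - 0.4472 = 0.0299 dits

This redundancy represents potential for compression: the source could be compressed by 0.0299 dits per symbol.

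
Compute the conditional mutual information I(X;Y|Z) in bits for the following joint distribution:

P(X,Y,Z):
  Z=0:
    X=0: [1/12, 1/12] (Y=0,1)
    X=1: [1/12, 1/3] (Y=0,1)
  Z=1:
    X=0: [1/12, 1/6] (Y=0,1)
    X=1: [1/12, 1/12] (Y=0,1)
0.0443 bits

Conditional mutual information: I(X;Y|Z) = H(X|Z) + H(Y|Z) - H(X,Y|Z)

H(Z) = 0.9799
H(X,Z) = 1.8879 → H(X|Z) = 0.9080
H(Y,Z) = 1.8879 → H(Y|Z) = 0.9080
H(X,Y,Z) = 2.7516 → H(X,Y|Z) = 1.7718

I(X;Y|Z) = 0.9080 + 0.9080 - 1.7718 = 0.0443 bits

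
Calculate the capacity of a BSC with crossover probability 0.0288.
0.8117 bits

For a binary symmetric channel (BSC) with error probability p:
Capacity C = 1 - H(p) bits per symbol

where H(p) = -p log₂(p) - (1-p) log₂(1-p) is the binary entropy function.

H(0.0288) = 0.1883 bits
C = 1 - 0.1883 = 0.8117 bits per symbol

This means we can reliably transmit up to 0.8117 bits of information per channel use.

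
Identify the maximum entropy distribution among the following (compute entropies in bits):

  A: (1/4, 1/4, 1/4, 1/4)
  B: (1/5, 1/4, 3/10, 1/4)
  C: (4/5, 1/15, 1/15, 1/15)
A

For a discrete distribution over n outcomes, entropy is maximized by the uniform distribution.

Computing entropies:
H(A) = 2.0000 bits
H(B) = 1.9855 bits
H(C) = 1.0389 bits

The uniform distribution (where all probabilities equal 1/4) achieves the maximum entropy of log_2(4) = 2.0000 bits.

Distribution A has the highest entropy.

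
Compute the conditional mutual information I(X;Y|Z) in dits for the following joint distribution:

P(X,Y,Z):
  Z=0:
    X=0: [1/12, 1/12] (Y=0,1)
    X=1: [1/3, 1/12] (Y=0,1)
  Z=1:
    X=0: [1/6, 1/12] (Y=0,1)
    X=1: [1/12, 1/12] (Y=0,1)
0.0133 dits

Conditional mutual information: I(X;Y|Z) = H(X|Z) + H(Y|Z) - H(X,Y|Z)

H(Z) = 0.2950
H(X,Z) = 0.5683 → H(X|Z) = 0.2734
H(Y,Z) = 0.5683 → H(Y|Z) = 0.2734
H(X,Y,Z) = 0.8283 → H(X,Y|Z) = 0.5334

I(X;Y|Z) = 0.2734 + 0.2734 - 0.5334 = 0.0133 dits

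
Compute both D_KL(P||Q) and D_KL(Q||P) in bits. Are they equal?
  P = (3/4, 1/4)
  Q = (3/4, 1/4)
D_KL(P||Q) = 0.0000, D_KL(Q||P) = 0.0000

KL divergence is not symmetric: D_KL(P||Q) ≠ D_KL(Q||P) in general.

D_KL(P||Q) = 0.0000 bits
D_KL(Q||P) = 0.0000 bits

In this case they happen to be equal (to 4 decimal places).

This asymmetry is why KL divergence is not a true distance metric.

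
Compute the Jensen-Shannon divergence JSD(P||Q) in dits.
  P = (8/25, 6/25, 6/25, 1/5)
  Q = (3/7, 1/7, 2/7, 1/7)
0.0059 dits

Jensen-Shannon divergence is:
JSD(P||Q) = 0.5 × D_KL(P||M) + 0.5 × D_KL(Q||M)
where M = 0.5 × (P + Q) is the mixture distribution.

M = 0.5 × (8/25, 6/25, 6/25, 1/5) + 0.5 × (3/7, 1/7, 2/7, 1/7) = (0.374286, 0.191429, 0.262857, 6/35)

D_KL(P||M) = 0.0057 dits
D_KL(Q||M) = 0.0061 dits

JSD(P||Q) = 0.5 × 0.0057 + 0.5 × 0.0061 = 0.0059 dits

Unlike KL divergence, JSD is symmetric and bounded: 0 ≤ JSD ≤ log(2).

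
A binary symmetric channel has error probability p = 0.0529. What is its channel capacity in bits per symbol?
0.7014 bits

For a binary symmetric channel (BSC) with error probability p:
Capacity C = 1 - H(p) bits per symbol

where H(p) = -p log₂(p) - (1-p) log₂(1-p) is the binary entropy function.

H(0.0529) = 0.2986 bits
C = 1 - 0.2986 = 0.7014 bits per symbol

This means we can reliably transmit up to 0.7014 bits of information per channel use.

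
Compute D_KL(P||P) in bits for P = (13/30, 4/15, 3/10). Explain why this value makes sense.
0.0000 bits

KL divergence satisfies the Gibbs inequality: D_KL(P||Q) ≥ 0 for all distributions P, Q.

D_KL(P||Q) = Σ p(x) log(p(x)/q(x))
Each term is p(x) × log_2(p(x)/p(x)) = p(x) × log_2(1) = 0, so the sum is 0.
D_KL(P||Q) = 0.0000 bits

When P = Q, the KL divergence is exactly 0, as there is no 'divergence' between identical distributions.

This non-negativity is a fundamental property: relative entropy cannot be negative because it measures how different Q is from P.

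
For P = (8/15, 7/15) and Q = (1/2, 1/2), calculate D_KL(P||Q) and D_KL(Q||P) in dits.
D_KL(P||Q) = 0.0010, D_KL(Q||P) = 0.0010

KL divergence is not symmetric: D_KL(P||Q) ≠ D_KL(Q||P) in general.

D_KL(P||Q) = 0.0010 dits
D_KL(Q||P) = 0.0010 dits

In this case they happen to be equal (to 4 decimal places).

This asymmetry is why KL divergence is not a true distance metric.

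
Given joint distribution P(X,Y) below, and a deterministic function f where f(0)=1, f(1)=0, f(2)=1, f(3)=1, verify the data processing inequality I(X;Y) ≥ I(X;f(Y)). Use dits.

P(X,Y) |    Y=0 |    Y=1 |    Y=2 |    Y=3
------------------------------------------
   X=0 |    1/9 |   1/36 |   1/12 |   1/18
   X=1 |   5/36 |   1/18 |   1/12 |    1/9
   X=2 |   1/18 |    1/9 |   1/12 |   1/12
I(X;Y) = 0.0204, I(X;f(Y)) = 0.0133, inequality holds: 0.0204 ≥ 0.0133

Data Processing Inequality: For any Markov chain X → Y → Z, we have I(X;Y) ≥ I(X;Z).

Here Z = f(Y) is a deterministic function of Y, forming X → Y → Z.

Original I(X;Y) = 0.0204 dits

After applying f:
P(X,Z) where Z=f(Y):
- P(X,Z=0) = P(X,Y=1)
- P(X,Z=1) = P(X,Y=0) + P(X,Y=2) + P(X,Y=3)

I(X;Z) = I(X;f(Y)) = 0.0133 dits

Verification: 0.0204 ≥ 0.0133 ✓

Information cannot be created by processing; the function f can only lose information about X.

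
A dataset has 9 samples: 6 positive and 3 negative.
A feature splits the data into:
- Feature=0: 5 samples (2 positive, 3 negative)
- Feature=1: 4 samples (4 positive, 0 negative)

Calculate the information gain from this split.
0.3789 bits

Information Gain = H(Y) - H(Y|Feature)

Before split:
P(positive) = 6/9 = 0.6667
H(Y) = 0.9183 bits

After split:
Feature=0: H = 0.9710 bits (weight = 5/9)
Feature=1: H = 0.0000 bits (weight = 4/9)
H(Y|Feature) = (5/9)×0.9710 + (4/9)×0.0000 = 0.5394 bits

Information Gain = 0.9183 - 0.5394 = 0.3789 bits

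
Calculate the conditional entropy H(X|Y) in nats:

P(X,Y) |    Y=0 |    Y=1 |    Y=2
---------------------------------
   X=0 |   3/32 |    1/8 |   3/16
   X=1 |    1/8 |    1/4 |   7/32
0.6685 nats

Using the chain rule: H(X|Y) = H(X,Y) - H(Y)

First, compute H(X,Y) = 1.7347 nats

Marginal P(Y) = (7/32, 3/8, 13/32)
H(Y) = 1.0662 nats

H(X|Y) = H(X,Y) - H(Y) = 1.7347 - 1.0662 = 0.6685 nats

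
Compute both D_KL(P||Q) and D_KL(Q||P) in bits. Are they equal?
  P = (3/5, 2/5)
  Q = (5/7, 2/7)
D_KL(P||Q) = 0.0432, D_KL(Q||P) = 0.0410

KL divergence is not symmetric: D_KL(P||Q) ≠ D_KL(Q||P) in general.

D_KL(P||Q) = 0.0432 bits
D_KL(Q||P) = 0.0410 bits

No, they are not equal!

This asymmetry is why KL divergence is not a true distance metric.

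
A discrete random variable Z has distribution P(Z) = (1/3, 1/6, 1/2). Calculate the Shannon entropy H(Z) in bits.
1.4591 bits

Shannon entropy is H(X) = -Σ p(x) log p(x).

For P = (1/3, 1/6, 1/2):
H = -1/3 × log_2(1/3) -1/6 × log_2(1/6) -1/2 × log_2(1/2)
H = 1.4591 bits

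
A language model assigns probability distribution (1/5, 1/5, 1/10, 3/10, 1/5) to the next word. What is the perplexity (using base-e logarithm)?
4.7451

Perplexity is e^H (or exp(H) for natural log).

First, H = -Σ p log p = 1.5571 nats
Perplexity = e^1.5571 = 4.7451

Interpretation: The model's uncertainty is equivalent to choosing uniformly among 4.7 options.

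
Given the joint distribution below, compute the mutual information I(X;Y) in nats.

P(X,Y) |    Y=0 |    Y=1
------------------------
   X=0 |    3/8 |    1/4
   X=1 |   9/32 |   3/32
0.0120 nats

Mutual information: I(X;Y) = H(X) + H(Y) - H(X,Y)

Marginals:
P(X) = (5/8, 3/8), H(X) = 0.6616 nats
P(Y) = (21/32, 11/32), H(Y) = 0.6435 nats

Joint entropy: H(X,Y) = 1.2931 nats

I(X;Y) = 0.6616 + 0.6435 - 1.2931 = 0.0120 nats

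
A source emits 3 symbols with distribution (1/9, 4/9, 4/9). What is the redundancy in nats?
0.1336 nats

Redundancy measures how far a source is from maximum entropy:
R = H_max - H(X)

Maximum entropy for 3 symbols: H_max = log_e(3) = 1.0986 nats
Actual entropy: H(X) = 0.9650 nats
Redundancy: R = 1.0986 - 0.9650 = 0.1336 nats

This redundancy represents potential for compression: the source could be compressed by 0.1336 nats per symbol.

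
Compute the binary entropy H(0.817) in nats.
0.4759 nats

The binary entropy function is:
H(p) = -p log(p) - (1-p) log(1-p)

H(0.817) = -0.817 × log_e(0.817) - 0.183 × log_e(0.183)
H(0.817) = 0.4759 nats

Note: Binary entropy is maximized at p=0.5 (H=1 bit) and minimized at p=0 or p=1 (H=0).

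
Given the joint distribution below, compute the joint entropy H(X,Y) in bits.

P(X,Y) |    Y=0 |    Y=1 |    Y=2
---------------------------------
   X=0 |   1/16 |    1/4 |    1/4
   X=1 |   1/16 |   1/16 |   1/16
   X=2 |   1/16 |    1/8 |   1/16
2.8750 bits

Joint entropy is H(X,Y) = -Σ_{x,y} p(x,y) log p(x,y).

Summing over all non-zero entries:
H(X,Y) = -[1/16·log_2(1/16) + 1/4·log_2(1/4) + 1/4·log_2(1/4) + 1/16·log_2(1/16) + 1/16·log_2(1/16) + 1/16·log_2(1/16) + 1/16·log_2(1/16) + 1/8·log_2(1/8) + 1/16·log_2(1/16)]
H(X,Y) = 2.8750 bits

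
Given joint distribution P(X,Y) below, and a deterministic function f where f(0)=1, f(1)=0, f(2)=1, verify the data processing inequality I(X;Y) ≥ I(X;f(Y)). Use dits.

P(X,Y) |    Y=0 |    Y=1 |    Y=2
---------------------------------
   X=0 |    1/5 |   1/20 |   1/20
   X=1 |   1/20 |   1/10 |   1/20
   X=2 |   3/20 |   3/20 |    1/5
I(X;Y) = 0.0331, I(X;f(Y)) = 0.0137, inequality holds: 0.0331 ≥ 0.0137

Data Processing Inequality: For any Markov chain X → Y → Z, we have I(X;Y) ≥ I(X;Z).

Here Z = f(Y) is a deterministic function of Y, forming X → Y → Z.

Original I(X;Y) = 0.0331 dits

After applying f:
P(X,Z) where Z=f(Y):
- P(X,Z=0) = P(X,Y=1)
- P(X,Z=1) = P(X,Y=0) + P(X,Y=2)

I(X;Z) = I(X;f(Y)) = 0.0137 dits

Verification: 0.0331 ≥ 0.0137 ✓

Information cannot be created by processing; the function f can only lose information about X.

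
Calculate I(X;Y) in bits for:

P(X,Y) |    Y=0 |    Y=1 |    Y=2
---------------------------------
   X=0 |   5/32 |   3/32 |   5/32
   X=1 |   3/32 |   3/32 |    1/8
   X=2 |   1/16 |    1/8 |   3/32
0.0289 bits

Mutual information: I(X;Y) = H(X) + H(Y) - H(X,Y)

Marginals:
P(X) = (13/32, 5/16, 9/32), H(X) = 1.5671 bits
P(Y) = (5/16, 5/16, 3/8), H(Y) = 1.5794 bits

Joint entropy: H(X,Y) = 3.1175 bits

I(X;Y) = 1.5671 + 1.5794 - 3.1175 = 0.0289 bits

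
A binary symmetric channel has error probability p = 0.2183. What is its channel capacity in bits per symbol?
0.2429 bits

For a binary symmetric channel (BSC) with error probability p:
Capacity C = 1 - H(p) bits per symbol

where H(p) = -p log₂(p) - (1-p) log₂(1-p) is the binary entropy function.

H(0.2183) = 0.7571 bits
C = 1 - 0.7571 = 0.2429 bits per symbol

This means we can reliably transmit up to 0.2429 bits of information per channel use.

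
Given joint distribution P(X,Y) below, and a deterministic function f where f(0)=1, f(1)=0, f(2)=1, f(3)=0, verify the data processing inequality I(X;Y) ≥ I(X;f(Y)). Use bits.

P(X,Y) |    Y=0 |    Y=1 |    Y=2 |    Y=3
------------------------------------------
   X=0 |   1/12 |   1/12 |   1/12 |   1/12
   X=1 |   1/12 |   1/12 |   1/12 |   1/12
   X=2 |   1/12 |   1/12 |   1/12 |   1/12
I(X;Y) = 0.0000, I(X;f(Y)) = 0.0000, inequality holds: 0.0000 ≥ 0.0000

Data Processing Inequality: For any Markov chain X → Y → Z, we have I(X;Y) ≥ I(X;Z).

Here Z = f(Y) is a deterministic function of Y, forming X → Y → Z.

Original I(X;Y) = 0.0000 bits

After applying f:
P(X,Z) where Z=f(Y):
- P(X,Z=0) = P(X,Y=1) + P(X,Y=3)
- P(X,Z=1) = P(X,Y=0) + P(X,Y=2)

I(X;Z) = I(X;f(Y)) = 0.0000 bits

Verification: 0.0000 ≥ 0.0000 ✓

Information cannot be created by processing; the function f can only lose information about X.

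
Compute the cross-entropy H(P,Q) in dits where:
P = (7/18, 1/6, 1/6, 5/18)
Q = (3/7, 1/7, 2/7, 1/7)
0.6094 dits

Cross-entropy: H(P,Q) = -Σ p(x) log q(x)

Alternatively: H(P,Q) = H(P) + D_KL(P||Q)
H(P) = 0.5734 dits
D_KL(P||Q) = 0.0360 dits

H(P,Q) = 0.5734 + 0.0360 = 0.6094 dits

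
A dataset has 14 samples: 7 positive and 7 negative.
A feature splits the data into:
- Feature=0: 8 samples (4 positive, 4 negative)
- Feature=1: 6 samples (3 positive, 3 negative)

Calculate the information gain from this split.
0.0000 bits

Information Gain = H(Y) - H(Y|Feature)

Before split:
P(positive) = 7/14 = 0.5000
H(Y) = 1.0000 bits

After split:
Feature=0: H = 1.0000 bits (weight = 8/14)
Feature=1: H = 1.0000 bits (weight = 6/14)
H(Y|Feature) = (8/14)×1.0000 + (6/14)×1.0000 = 1.0000 bits

Information Gain = 1.0000 - 1.0000 = 0.0000 bits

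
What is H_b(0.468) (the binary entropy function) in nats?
0.6911 nats

The binary entropy function is:
H(p) = -p log(p) - (1-p) log(1-p)

H(0.468) = -0.468 × log_e(0.468) - 0.532 × log_e(0.532)
H(0.468) = 0.6911 nats

Note: Binary entropy is maximized at p=0.5 (H=1 bit) and minimized at p=0 or p=1 (H=0).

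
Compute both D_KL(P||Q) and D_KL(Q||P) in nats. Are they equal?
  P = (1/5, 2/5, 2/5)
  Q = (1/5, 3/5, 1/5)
D_KL(P||Q) = 0.1151, D_KL(Q||P) = 0.1046

KL divergence is not symmetric: D_KL(P||Q) ≠ D_KL(Q||P) in general.

D_KL(P||Q) = 0.1151 nats
D_KL(Q||P) = 0.1046 nats

No, they are not equal!

This asymmetry is why KL divergence is not a true distance metric.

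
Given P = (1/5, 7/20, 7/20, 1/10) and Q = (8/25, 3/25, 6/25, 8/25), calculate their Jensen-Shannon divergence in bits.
0.1036 bits

Jensen-Shannon divergence is:
JSD(P||Q) = 0.5 × D_KL(P||M) + 0.5 × D_KL(Q||M)
where M = 0.5 × (P + Q) is the mixture distribution.

M = 0.5 × (1/5, 7/20, 7/20, 1/10) + 0.5 × (8/25, 3/25, 6/25, 8/25) = (0.26, 0.235, 0.295, 0.21)

D_KL(P||M) = 0.1047 bits
D_KL(Q||M) = 0.1025 bits

JSD(P||Q) = 0.5 × 0.1047 + 0.5 × 0.1025 = 0.1036 bits

Unlike KL divergence, JSD is symmetric and bounded: 0 ≤ JSD ≤ log(2).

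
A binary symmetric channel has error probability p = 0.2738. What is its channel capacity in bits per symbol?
0.1531 bits

For a binary symmetric channel (BSC) with error probability p:
Capacity C = 1 - H(p) bits per symbol

where H(p) = -p log₂(p) - (1-p) log₂(1-p) is the binary entropy function.

H(0.2738) = 0.8469 bits
C = 1 - 0.8469 = 0.1531 bits per symbol

This means we can reliably transmit up to 0.1531 bits of information per channel use.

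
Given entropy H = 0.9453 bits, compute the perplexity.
1.9256

Perplexity is 2^H (or exp(H) for natural log).

H = 0.9453 bits
Perplexity = 2^0.9453 = 1.9256

Interpretation: The model's uncertainty is equivalent to choosing uniformly among 1.9 options.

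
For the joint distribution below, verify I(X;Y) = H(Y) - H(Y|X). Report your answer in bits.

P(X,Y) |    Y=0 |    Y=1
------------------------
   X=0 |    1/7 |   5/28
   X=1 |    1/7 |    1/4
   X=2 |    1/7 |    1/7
I(X;Y) = 0.0094 bits

Mutual information has multiple equivalent forms:
- I(X;Y) = H(X) - H(X|Y)
- I(X;Y) = H(Y) - H(Y|X)
- I(X;Y) = H(X) + H(Y) - H(X,Y)

Computing all quantities:
H(X) = 1.5722, H(Y) = 0.9852, H(X,Y) = 2.5480
H(X|Y) = 1.5628, H(Y|X) = 0.9758

Verification:
H(X) - H(X|Y) = 1.5722 - 1.5628 = 0.0094
H(Y) - H(Y|X) = 0.9852 - 0.9758 = 0.0094
H(X) + H(Y) - H(X,Y) = 1.5722 + 0.9852 - 2.5480 = 0.0094

All forms give I(X;Y) = 0.0094 bits. ✓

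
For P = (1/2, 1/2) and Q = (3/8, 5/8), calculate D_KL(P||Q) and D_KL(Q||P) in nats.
D_KL(P||Q) = 0.0323, D_KL(Q||P) = 0.0316

KL divergence is not symmetric: D_KL(P||Q) ≠ D_KL(Q||P) in general.

D_KL(P||Q) = 0.0323 nats
D_KL(Q||P) = 0.0316 nats

No, they are not equal!

This asymmetry is why KL divergence is not a true distance metric.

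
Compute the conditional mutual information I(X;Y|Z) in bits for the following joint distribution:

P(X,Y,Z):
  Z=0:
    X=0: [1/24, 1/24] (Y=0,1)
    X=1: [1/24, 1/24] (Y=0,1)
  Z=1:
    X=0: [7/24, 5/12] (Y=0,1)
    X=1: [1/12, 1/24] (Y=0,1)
0.0202 bits

Conditional mutual information: I(X;Y|Z) = H(X|Z) + H(Y|Z) - H(X,Y|Z)

H(Z) = 0.6500
H(X,Z) = 1.3249 → H(X|Z) = 0.6749
H(Y,Z) = 1.6440 → H(Y|Z) = 0.9940
H(X,Y,Z) = 2.2987 → H(X,Y|Z) = 1.6487

I(X;Y|Z) = 0.6749 + 0.9940 - 1.6487 = 0.0202 bits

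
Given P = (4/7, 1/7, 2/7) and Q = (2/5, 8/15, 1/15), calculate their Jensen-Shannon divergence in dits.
0.0453 dits

Jensen-Shannon divergence is:
JSD(P||Q) = 0.5 × D_KL(P||M) + 0.5 × D_KL(Q||M)
where M = 0.5 × (P + Q) is the mixture distribution.

M = 0.5 × (4/7, 1/7, 2/7) + 0.5 × (2/5, 8/15, 1/15) = (17/35, 0.338095, 0.17619)

D_KL(P||M) = 0.0469 dits
D_KL(Q||M) = 0.0437 dits

JSD(P||Q) = 0.5 × 0.0469 + 0.5 × 0.0437 = 0.0453 dits

Unlike KL divergence, JSD is symmetric and bounded: 0 ≤ JSD ≤ log(2).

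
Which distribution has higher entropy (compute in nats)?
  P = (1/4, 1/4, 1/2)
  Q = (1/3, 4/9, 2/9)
Q

Computing entropies in nats:
H(P) = 1.0397
H(Q) = 1.0609

Distribution Q has higher entropy.

Intuition: The distribution closer to uniform (more spread out) has higher entropy.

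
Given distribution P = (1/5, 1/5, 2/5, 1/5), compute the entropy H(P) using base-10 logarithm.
0.5786 dits

Shannon entropy is H(X) = -Σ p(x) log p(x).

For P = (1/5, 1/5, 2/5, 1/5):
H = -1/5 × log_10(1/5) -1/5 × log_10(1/5) -2/5 × log_10(2/5) -1/5 × log_10(1/5)
H = 0.5786 dits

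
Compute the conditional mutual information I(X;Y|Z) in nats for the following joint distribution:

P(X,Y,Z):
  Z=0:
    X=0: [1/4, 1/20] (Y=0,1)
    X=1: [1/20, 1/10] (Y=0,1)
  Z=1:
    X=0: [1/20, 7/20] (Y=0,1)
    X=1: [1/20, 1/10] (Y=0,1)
0.0704 nats

Conditional mutual information: I(X;Y|Z) = H(X|Z) + H(Y|Z) - H(X,Y|Z)

H(Z) = 0.6881
H(X,Z) = 1.2968 → H(X|Z) = 0.6087
H(Y,Z) = 1.2353 → H(Y|Z) = 0.5472
H(X,Y,Z) = 1.7737 → H(X,Y|Z) = 1.0855

I(X;Y|Z) = 0.6087 + 0.5472 - 1.0855 = 0.0704 nats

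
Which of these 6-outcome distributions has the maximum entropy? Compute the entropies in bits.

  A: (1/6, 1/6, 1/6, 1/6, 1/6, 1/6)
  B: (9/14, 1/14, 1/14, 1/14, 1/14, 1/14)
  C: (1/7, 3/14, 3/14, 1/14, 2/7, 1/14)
A

For a discrete distribution over n outcomes, entropy is maximized by the uniform distribution.

Computing entropies:
H(A) = 2.5850 bits
H(B) = 1.7695 bits
H(C) = 2.4138 bits

The uniform distribution (where all probabilities equal 1/6) achieves the maximum entropy of log_2(6) = 2.5850 bits.

Distribution A has the highest entropy.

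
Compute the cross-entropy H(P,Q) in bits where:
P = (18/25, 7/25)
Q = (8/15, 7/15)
0.9608 bits

Cross-entropy: H(P,Q) = -Σ p(x) log q(x)

Alternatively: H(P,Q) = H(P) + D_KL(P||Q)
H(P) = 0.8555 bits
D_KL(P||Q) = 0.1054 bits

H(P,Q) = 0.8555 + 0.1054 = 0.9608 bits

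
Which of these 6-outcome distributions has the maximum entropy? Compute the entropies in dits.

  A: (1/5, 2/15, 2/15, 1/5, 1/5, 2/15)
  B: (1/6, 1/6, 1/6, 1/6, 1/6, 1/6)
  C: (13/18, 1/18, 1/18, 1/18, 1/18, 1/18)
B

For a discrete distribution over n outcomes, entropy is maximized by the uniform distribution.

Computing entropies:
H(A) = 0.7694 dits
H(B) = 0.7782 dits
H(C) = 0.4508 dits

The uniform distribution (where all probabilities equal 1/6) achieves the maximum entropy of log_10(6) = 0.7782 dits.

Distribution B has the highest entropy.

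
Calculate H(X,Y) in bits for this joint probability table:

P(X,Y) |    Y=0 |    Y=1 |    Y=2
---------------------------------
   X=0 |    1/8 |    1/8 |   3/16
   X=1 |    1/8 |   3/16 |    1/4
2.5306 bits

Joint entropy is H(X,Y) = -Σ_{x,y} p(x,y) log p(x,y).

Summing over all non-zero entries:
H(X,Y) = -[1/8·log_2(1/8) + 1/8·log_2(1/8) + 3/16·log_2(3/16) + 1/8·log_2(1/8) + 3/16·log_2(3/16) + 1/4·log_2(1/4)]
H(X,Y) = 2.5306 bits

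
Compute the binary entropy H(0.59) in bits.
0.9765 bits

The binary entropy function is:
H(p) = -p log(p) - (1-p) log(1-p)

H(0.59) = -0.59 × log_2(0.59) - 0.41 × log_2(0.41)
H(0.59) = 0.9765 bits

Note: Binary entropy is maximized at p=0.5 (H=1 bit) and minimized at p=0 or p=1 (H=0).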